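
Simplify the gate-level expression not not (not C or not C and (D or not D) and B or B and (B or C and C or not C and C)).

not not (not C or not C and (D or not D) and B or B and (B or C and C or not C and C))
= not not (not C or not C and B or B and (B or C and C or not C and C))   [complement / identity]
= not not (not C or not C and B or B and (B or C))   [distribution]
= not not (not C or not C and B or B)   [absorption]
= not not (not C or B)   [absorption]
= not C or B   [double negation]

not C or B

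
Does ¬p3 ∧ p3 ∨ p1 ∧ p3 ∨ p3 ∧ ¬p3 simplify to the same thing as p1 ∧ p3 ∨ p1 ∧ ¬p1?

Yes

E1: ¬p3 ∧ p3 ∨ p1 ∧ p3 ∨ p3 ∧ ¬p3
    = ¬p3 ∧ p3 ∨ p1 ∧ p3   — complement / identity
    = p1 ∧ p3   — complement / identity
E2: p1 ∧ p3 ∨ p1 ∧ ¬p1
    = p1 ∧ p3   — complement / identity
Both reduce to p1 ∧ p3, so they are equivalent.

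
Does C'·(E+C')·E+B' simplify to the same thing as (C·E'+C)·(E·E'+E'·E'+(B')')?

E1: C'·(E+C')·E+B'
    = C'·E+B'
E2: (C·E'+C)·(E·E'+E'·E'+(B')')
    = C·(E·E'+E'·E'+(B')')
    = C·(E'+(B')')
    = C·(E'+B)
These differ: at B=0, C=0, E=1, E1 = 1 but E2 = 0.

No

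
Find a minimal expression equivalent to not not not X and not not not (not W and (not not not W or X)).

not X and W

not not not X and not not not (not W and (not not not W or X))
= not not not X and not not not (not W and (not W or X))   (double negation)
= not not not X and not not not not W   (absorption)
= not X and not not not not W   (double negation)
= not X and not not W   (double negation)
= not X and W   (double negation)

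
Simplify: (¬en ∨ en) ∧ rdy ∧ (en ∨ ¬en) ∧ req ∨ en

(¬en ∨ en) ∧ rdy ∧ (en ∨ ¬en) ∧ req ∨ en
= rdy ∧ (en ∨ ¬en) ∧ req ∨ en   (complement / identity)
= rdy ∧ req ∨ en   (complement / identity)

rdy ∧ req ∨ en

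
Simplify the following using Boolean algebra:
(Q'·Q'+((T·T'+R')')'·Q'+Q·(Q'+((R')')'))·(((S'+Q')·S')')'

(Q'·Q'+((T·T'+R')')'·Q'+Q·(Q'+((R')')'))·(((S'+Q')·S')')'
= (Q'·(Q'+((T·T'+R')')')+Q·(Q'+((R')')'))·(((S'+Q')·S')')'   (distribution)
= (Q'·(Q'+((R')')')+Q·(Q'+((R')')'))·(((S'+Q')·S')')'   (complement / identity)
= (Q'+((R')')')·(((S'+Q')·S')')'   (distribution)
= (Q'+((R')')')·(S'+Q')·S'   (double negation)
= (Q'+R')·(S'+Q')·S'   (double negation)
= (Q'+R')·S'   (absorption)

(Q'+R')·S'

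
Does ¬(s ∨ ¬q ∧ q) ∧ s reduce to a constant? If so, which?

yes, False

¬(s ∨ ¬q ∧ q) ∧ s
= ¬s ∧ s   [complement / identity]
= False   [complement]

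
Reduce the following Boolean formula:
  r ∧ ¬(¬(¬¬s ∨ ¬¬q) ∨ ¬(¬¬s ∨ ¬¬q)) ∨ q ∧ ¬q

r ∧ (s ∨ q)

r ∧ ¬(¬(¬¬s ∨ ¬¬q) ∨ ¬(¬¬s ∨ ¬¬q)) ∨ q ∧ ¬q
= r ∧ ¬¬(¬¬s ∨ ¬¬q) ∨ q ∧ ¬q   [idempotence]
= r ∧ ¬(¬s ∧ ¬q) ∨ q ∧ ¬q   [De Morgan]
= r ∧ ¬(¬s ∧ ¬q)   [complement / identity]
= r ∧ (s ∨ q)   [De Morgan]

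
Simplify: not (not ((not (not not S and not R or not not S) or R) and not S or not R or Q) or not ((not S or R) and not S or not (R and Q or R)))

not (not ((not (not not S and not R or not not S) or R) and not S or not R or Q) or not ((not S or R) and not S or not (R and Q or R)))
= ((not (not not S and not R or not not S) or R) and not S or not R or Q) and ((not S or R) and not S or not (R and Q or R))   (De Morgan)
= ((not (not not S and not R or not not S) or R) and not S or not R or Q) and ((not S or R) and not S or not R)   (absorption)
= ((not not not S or R) and not S or not R or Q) and ((not S or R) and not S or not R)   (absorption)
= ((not S or R) and not S or not R or Q) and ((not S or R) and not S or not R)   (double negation)
= (not S or R) and not S or not R   (absorption)
= not S or not R   (absorption)

not S or not R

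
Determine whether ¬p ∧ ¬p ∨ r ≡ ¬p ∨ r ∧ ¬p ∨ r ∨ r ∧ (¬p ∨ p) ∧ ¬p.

E1: ¬p ∧ ¬p ∨ r
    = ¬p ∨ r   — idempotence
E2: ¬p ∨ r ∧ ¬p ∨ r ∨ r ∧ (¬p ∨ p) ∧ ¬p
    = ¬p ∨ r ∧ ¬p ∨ r ∨ r ∧ ¬p   — complement / identity
    = ¬p ∨ r ∨ r ∧ ¬p   — absorption
    = ¬p ∨ r   — absorption
Both reduce to ¬p ∨ r, so they are equivalent.

Yes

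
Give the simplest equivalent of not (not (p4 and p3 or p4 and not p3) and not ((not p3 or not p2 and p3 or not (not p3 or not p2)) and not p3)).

p4 or not p3

not (not (p4 and p3 or p4 and not p3) and not ((not p3 or not p2 and p3 or not (not p3 or not p2)) and not p3))
= not (not (p4 and p3 or p4 and not p3) and not ((not p3 or not p2 and p3 or p3 and p2) and not p3))   — De Morgan
= not (not (p4 and p3 or p4 and not p3) and not ((not p3 or p3) and not p3))   — distribution
= not (not p4 and not ((not p3 or p3) and not p3))   — distribution
= not (not p4 and not not p3)   — complement / identity
= p4 or not p3   — De Morgan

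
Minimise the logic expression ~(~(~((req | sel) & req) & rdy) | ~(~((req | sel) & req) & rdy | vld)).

~req & rdy

~(~(~((req | sel) & req) & rdy) | ~(~((req | sel) & req) & rdy | vld))
= ~((req | sel) & req) & rdy & (~((req | sel) & req) & rdy | vld)   [De Morgan]
= ~((req | sel) & req) & rdy   [absorption]
= ~req & rdy   [absorption]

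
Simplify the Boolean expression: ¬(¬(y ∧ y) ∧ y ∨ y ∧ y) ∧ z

¬y ∧ z

¬(¬(y ∧ y) ∧ y ∨ y ∧ y) ∧ z
= ¬(¬y ∧ y ∨ y ∧ y) ∧ z
= ¬y ∧ z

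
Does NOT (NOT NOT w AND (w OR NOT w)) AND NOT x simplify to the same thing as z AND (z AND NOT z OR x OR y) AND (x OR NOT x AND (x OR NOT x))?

E1: NOT (NOT NOT w AND (w OR NOT w)) AND NOT x
    = NOT NOT NOT w AND NOT x
    = NOT w AND NOT x
E2: z AND (z AND NOT z OR x OR y) AND (x OR NOT x AND (x OR NOT x))
    = z AND (x OR y) AND (x OR NOT x AND (x OR NOT x))
    = z AND (x OR y) AND (x OR NOT x)
    = z AND (x OR y)
These differ: at w=1, x=1, y=1, z=1, E1 = 0 but E2 = 1.

No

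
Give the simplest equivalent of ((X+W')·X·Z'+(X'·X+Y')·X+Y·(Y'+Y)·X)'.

((X+W')·X·Z'+(X'·X+Y')·X+Y·(Y'+Y)·X)'
= (X·Z'+(X'·X+Y')·X+Y·(Y'+Y)·X)'   — absorption
= (X·Z'+Y'·X+Y·(Y'+Y)·X)'   — complement / identity
= (X·Z'+Y'·X+Y·X)'   — complement / identity
= (X·Z'+X)'   — distribution
= X'   — absorption

X'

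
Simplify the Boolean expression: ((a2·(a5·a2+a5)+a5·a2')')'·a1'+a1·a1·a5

a5

((a2·(a5·a2+a5)+a5·a2')')'·a1'+a1·a1·a5
= (a2·(a5·a2+a5)+a5·a2')·a1'+a1·a1·a5   (double negation)
= (a2·a5+a5·a2')·a1'+a1·a1·a5   (absorption)
= (a2·a5+a5·a2')·a1'+a1·a5   (idempotence)
= a5·a1'+a1·a5   (distribution)
= a5   (distribution)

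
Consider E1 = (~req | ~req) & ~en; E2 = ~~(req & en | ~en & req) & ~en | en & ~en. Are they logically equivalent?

No

E1: (~req | ~req) & ~en
    = ~req & ~en   (idempotence)
E2: ~~(req & en | ~en & req) & ~en | en & ~en
    = ~~req & ~en | en & ~en   (distribution)
    = ~~req & ~en   (complement / identity)
    = req & ~en   (double negation)
These differ: at en=0, req=0, E1 = 1 but E2 = 0.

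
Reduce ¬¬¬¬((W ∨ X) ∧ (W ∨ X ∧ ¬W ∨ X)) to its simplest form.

¬¬¬¬((W ∨ X) ∧ (W ∨ X ∧ ¬W ∨ X))
= ¬¬((W ∨ X) ∧ (W ∨ X ∧ ¬W ∨ X))
= ¬¬((W ∨ X) ∧ (W ∨ X))
= (W ∨ X) ∧ (W ∨ X)
= W ∨ X

W ∨ X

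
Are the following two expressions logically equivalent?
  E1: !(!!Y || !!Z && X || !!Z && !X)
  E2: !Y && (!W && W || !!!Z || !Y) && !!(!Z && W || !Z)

E1: !(!!Y || !!Z && X || !!Z && !X)
    = !(!!Y || !!Z)   (distribution)
    = !Y && !Z   (De Morgan)
E2: !Y && (!W && W || !!!Z || !Y) && !!(!Z && W || !Z)
    = !Y && (!W && W || !!!Z || !Y) && !!!Z   (absorption)
    = !Y && (!!!Z || !Y) && !!!Z   (complement / identity)
    = !Y && !!!Z   (absorption)
    = !Y && !Z   (double negation)
Both reduce to !Y && !Z, so they are equivalent.

Yes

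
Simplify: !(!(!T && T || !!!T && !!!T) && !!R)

!(!(!T && T || !!!T && !!!T) && !!R)
= !(!(!T && T || !!!T) && !!R)   (idempotence)
= !T && T || !!!T || !R   (De Morgan)
= !T && T || !T || !R   (double negation)
= !T || !R   (complement / identity)

!T || !R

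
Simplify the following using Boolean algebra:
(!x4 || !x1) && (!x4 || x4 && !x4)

(!x4 || !x1) && (!x4 || x4 && !x4)
= (!x4 || !x1) && !x4
= !x4

!x4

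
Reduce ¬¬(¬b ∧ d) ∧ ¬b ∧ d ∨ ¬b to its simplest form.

¬¬(¬b ∧ d) ∧ ¬b ∧ d ∨ ¬b
= ¬b ∧ d ∧ ¬b ∧ d ∨ ¬b
= ¬b ∧ d ∨ ¬b
= ¬b

¬b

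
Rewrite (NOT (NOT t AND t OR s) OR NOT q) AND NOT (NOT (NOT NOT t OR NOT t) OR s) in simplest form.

NOT s

(NOT (NOT t AND t OR s) OR NOT q) AND NOT (NOT (NOT NOT t OR NOT t) OR s)
= (NOT (NOT t AND t OR s) OR NOT q) AND NOT (NOT t AND t OR s)   [De Morgan]
= NOT (NOT t AND t OR s)   [absorption]
= NOT s   [complement / identity]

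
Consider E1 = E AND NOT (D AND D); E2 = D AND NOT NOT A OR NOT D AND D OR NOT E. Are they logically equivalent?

No

E1: E AND NOT (D AND D)
    = E AND NOT D
E2: D AND NOT NOT A OR NOT D AND D OR NOT E
    = D AND NOT NOT A OR NOT E
    = D AND A OR NOT E
These differ: at A=1, D=0, E=0, E1 = 0 but E2 = 1.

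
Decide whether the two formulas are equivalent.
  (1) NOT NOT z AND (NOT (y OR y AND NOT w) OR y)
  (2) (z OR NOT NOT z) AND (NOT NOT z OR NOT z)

Yes

E1: NOT NOT z AND (NOT (y OR y AND NOT w) OR y)
    = z AND (NOT (y OR y AND NOT w) OR y)
    = z AND (NOT y OR y)
    = z
E2: (z OR NOT NOT z) AND (NOT NOT z OR NOT z)
    = NOT NOT z OR z AND NOT z
    = NOT NOT z
    = z
Both reduce to z, so they are equivalent.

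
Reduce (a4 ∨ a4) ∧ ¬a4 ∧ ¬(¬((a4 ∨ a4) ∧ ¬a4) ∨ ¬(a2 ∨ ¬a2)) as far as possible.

(a4 ∨ a4) ∧ ¬a4 ∧ ¬(¬((a4 ∨ a4) ∧ ¬a4) ∨ ¬(a2 ∨ ¬a2))
= (a4 ∨ a4) ∧ ¬a4 ∧ (a4 ∨ a4) ∧ ¬a4 ∧ (a2 ∨ ¬a2)   — De Morgan
= (a4 ∨ a4) ∧ ¬a4 ∧ (a4 ∨ a4) ∧ ¬a4   — complement / identity
= (a4 ∨ a4) ∧ ¬a4   — idempotence
= a4 ∧ ¬a4   — idempotence
= False   — complement

False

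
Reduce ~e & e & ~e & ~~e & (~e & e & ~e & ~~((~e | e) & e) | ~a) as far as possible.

0

~e & e & ~e & ~~e & (~e & e & ~e & ~~((~e | e) & e) | ~a)
= ~e & e & ~e & ~~e & (~e & e & ~e & ~~e | ~a)   [complement / identity]
= ~e & e & ~e & ~~e   [absorption]
= ~e & e & ~e & e   [double negation]
= ~e & e   [idempotence]
= 0   [complement]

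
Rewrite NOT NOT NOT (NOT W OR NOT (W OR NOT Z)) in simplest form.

W

NOT NOT NOT (NOT W OR NOT (W OR NOT Z))
= NOT NOT (W AND (W OR NOT Z))   [De Morgan]
= W AND (W OR NOT Z)   [double negation]
= W   [absorption]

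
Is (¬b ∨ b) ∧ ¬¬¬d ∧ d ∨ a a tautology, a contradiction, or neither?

(¬b ∨ b) ∧ ¬¬¬d ∧ d ∨ a
= (¬b ∨ b) ∧ ¬d ∧ d ∨ a   (double negation)
= ¬d ∧ d ∨ a   (complement / identity)
= a   (complement / identity)
This depends on a, so it is not a constant.

neither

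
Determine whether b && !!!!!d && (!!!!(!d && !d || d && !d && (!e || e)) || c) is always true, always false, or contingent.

b && !!!!!d && (!!!!(!d && !d || d && !d && (!e || e)) || c)
= b && !!!!!d && (!!!!(!d && !d || d && !d) || c)   (complement / identity)
= b && !!!!!d && (!!!!!d || c)   (distribution)
= b && !!!!!d   (absorption)
= b && !!!d   (double negation)
= b && !d   (double negation)
This depends on b, d, so it is not a constant.

contingent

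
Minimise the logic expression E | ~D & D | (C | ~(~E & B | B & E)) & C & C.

E | C

E | ~D & D | (C | ~(~E & B | B & E)) & C & C
= E | (C | ~(~E & B | B & E)) & C & C   — complement / identity
= E | (C | ~(~E & B | B & E)) & C   — idempotence
= E | (C | ~B) & C   — distribution
= E | C   — absorption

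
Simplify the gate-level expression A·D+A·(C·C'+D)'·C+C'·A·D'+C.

A+C

A·D+A·(C·C'+D)'·C+C'·A·D'+C
= A·D+A·D'·C+C'·A·D'+C   — complement / identity
= A·D+A·D'+C   — distribution
= A+C   — distribution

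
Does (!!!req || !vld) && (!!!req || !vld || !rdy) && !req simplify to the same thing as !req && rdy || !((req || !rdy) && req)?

E1: (!!!req || !vld) && (!!!req || !vld || !rdy) && !req
    = (!!!req || !vld) && !req   — absorption
    = (!req || !vld) && !req   — double negation
    = !req   — absorption
E2: !req && rdy || !((req || !rdy) && req)
    = !req && rdy || !req   — absorption
    = !req   — absorption
Both reduce to !req, so they are equivalent.

Yes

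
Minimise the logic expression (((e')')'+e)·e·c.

e·c

(((e')')'+e)·e·c
= (e'+e)·e·c   [double negation]
= e·c   [complement / identity]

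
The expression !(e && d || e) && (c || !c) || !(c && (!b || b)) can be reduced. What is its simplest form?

!(e && d || e) && (c || !c) || !(c && (!b || b))
= !(e && d || e) && (c || !c) || !c   [complement / identity]
= !e && (c || !c) || !c   [absorption]
= !e || !c   [complement / identity]

!e || !c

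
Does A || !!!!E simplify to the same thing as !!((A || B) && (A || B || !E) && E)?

E1: A || !!!!E
    = A || !!E   — double negation
    = A || E   — double negation
E2: !!((A || B) && (A || B || !E) && E)
    = !!((A || B) && E)   — absorption
    = (A || B) && E   — double negation
These differ: at A=1, B=0, E=0, E1 = 1 but E2 = 0.

No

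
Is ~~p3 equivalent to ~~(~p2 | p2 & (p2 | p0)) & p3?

E1: ~~p3
    = p3   — double negation
E2: ~~(~p2 | p2 & (p2 | p0)) & p3
    = ~~(~p2 | p2) & p3   — absorption
    = (~p2 | p2) & p3   — double negation
    = p3   — complement / identity
Both reduce to p3, so they are equivalent.

Yes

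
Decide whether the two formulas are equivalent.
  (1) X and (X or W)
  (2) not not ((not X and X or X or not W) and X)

E1: X and (X or W)
    = X   — absorption
E2: not not ((not X and X or X or not W) and X)
    = not not ((X or not W) and X)   — complement / identity
    = not not X   — absorption
    = X   — double negation
Both reduce to X, so they are equivalent.

Yes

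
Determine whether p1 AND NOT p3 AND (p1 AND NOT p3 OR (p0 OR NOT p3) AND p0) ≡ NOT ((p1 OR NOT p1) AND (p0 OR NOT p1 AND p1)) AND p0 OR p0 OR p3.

E1: p1 AND NOT p3 AND (p1 AND NOT p3 OR (p0 OR NOT p3) AND p0)
    = p1 AND NOT p3 AND (p1 AND NOT p3 OR p0)
    = p1 AND NOT p3
E2: NOT ((p1 OR NOT p1) AND (p0 OR NOT p1 AND p1)) AND p0 OR p0 OR p3
    = NOT ((p1 OR NOT p1) AND p0) AND p0 OR p0 OR p3
    = NOT p0 AND p0 OR p0 OR p3
    = p0 OR p3
These differ: at p0=1, p1=0, p3=1, E1 = 0 but E2 = 1.

No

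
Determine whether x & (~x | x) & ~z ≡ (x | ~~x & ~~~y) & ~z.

E1: x & (~x | x) & ~z
    = x & ~z   — complement / identity
E2: (x | ~~x & ~~~y) & ~z
    = (x | ~~x & ~y) & ~z   — double negation
    = (x | x & ~y) & ~z   — double negation
    = x & ~z   — absorption
Both reduce to x & ~z, so they are equivalent.

Yes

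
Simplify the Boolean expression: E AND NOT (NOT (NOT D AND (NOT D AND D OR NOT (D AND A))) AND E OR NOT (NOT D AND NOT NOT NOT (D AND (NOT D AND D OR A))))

E AND NOT (NOT (NOT D AND (NOT D AND D OR NOT (D AND A))) AND E OR NOT (NOT D AND NOT NOT NOT (D AND (NOT D AND D OR A))))
= E AND NOT (NOT (NOT D AND (NOT D AND D OR NOT (D AND A))) AND E OR NOT (NOT D AND NOT NOT NOT (D AND A)))   [complement / identity]
= E AND NOT (NOT (NOT D AND NOT (D AND A)) AND E OR NOT (NOT D AND NOT NOT NOT (D AND A)))   [complement / identity]
= E AND NOT (NOT (NOT D AND NOT (D AND A)) AND E OR NOT (NOT D AND NOT (D AND A)))   [double negation]
= E AND NOT NOT (NOT D AND NOT (D AND A))   [absorption]
= E AND NOT (D OR D AND A)   [De Morgan]
= E AND NOT D   [absorption]

E AND NOT D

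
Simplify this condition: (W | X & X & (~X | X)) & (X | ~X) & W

(W | X & X & (~X | X)) & (X | ~X) & W
= (W | X & (~X | X)) & (X | ~X) & W   (idempotence)
= (W | X & (~X | X)) & W   (complement / identity)
= (W | X) & W   (complement / identity)
= W   (absorption)

W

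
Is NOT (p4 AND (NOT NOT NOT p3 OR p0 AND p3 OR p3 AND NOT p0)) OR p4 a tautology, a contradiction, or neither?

tautology

NOT (p4 AND (NOT NOT NOT p3 OR p0 AND p3 OR p3 AND NOT p0)) OR p4
= NOT (p4 AND (NOT p3 OR p0 AND p3 OR p3 AND NOT p0)) OR p4   [double negation]
= NOT (p4 AND (NOT p3 OR p3)) OR p4   [distribution]
= NOT p4 OR p4   [complement / identity]
= TRUE   [complement]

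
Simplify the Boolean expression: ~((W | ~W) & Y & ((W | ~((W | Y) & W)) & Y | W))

~((W | ~W) & Y & ((W | ~((W | Y) & W)) & Y | W))
= ~((W | ~W) & Y & ((W | ~W) & Y | W))   [absorption]
= ~((W | ~W) & Y)   [absorption]
= ~Y   [complement / identity]

~Y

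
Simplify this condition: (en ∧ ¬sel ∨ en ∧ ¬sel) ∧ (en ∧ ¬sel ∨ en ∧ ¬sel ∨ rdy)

en ∧ ¬sel

(en ∧ ¬sel ∨ en ∧ ¬sel) ∧ (en ∧ ¬sel ∨ en ∧ ¬sel ∨ rdy)
= en ∧ ¬sel ∨ en ∧ ¬sel   — absorption
= en ∧ ¬sel   — idempotence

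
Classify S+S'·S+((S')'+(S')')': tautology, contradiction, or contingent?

tautology

S+S'·S+((S')'+(S')')'
= S+S'·S+S'·S'   — De Morgan
= S+S'   — distribution
= 1   — complement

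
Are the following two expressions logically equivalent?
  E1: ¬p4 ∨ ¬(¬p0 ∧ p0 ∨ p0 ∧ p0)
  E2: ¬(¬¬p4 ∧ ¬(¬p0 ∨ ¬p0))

E1: ¬p4 ∨ ¬(¬p0 ∧ p0 ∨ p0 ∧ p0)
    = ¬p4 ∨ ¬p0   (distribution)
E2: ¬(¬¬p4 ∧ ¬(¬p0 ∨ ¬p0))
    = ¬(¬¬p4 ∧ ¬¬p0)   (idempotence)
    = ¬p4 ∨ ¬p0   (De Morgan)
Both reduce to ¬p4 ∨ ¬p0, so they are equivalent.

Yes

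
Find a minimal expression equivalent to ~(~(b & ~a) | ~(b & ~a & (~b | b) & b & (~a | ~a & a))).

b & ~a

~(~(b & ~a) | ~(b & ~a & (~b | b) & b & (~a | ~a & a)))
= ~(~(b & ~a) | ~(b & ~a & (~b | b) & b & ~a))   [complement / identity]
= ~(~(b & ~a) | ~(b & ~a & b & ~a))   [complement / identity]
= ~(~(b & ~a) | ~(b & ~a))   [idempotence]
= ~~(b & ~a)   [idempotence]
= b & ~a   [double negation]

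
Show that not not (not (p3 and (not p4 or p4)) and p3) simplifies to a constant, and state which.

not not (not (p3 and (not p4 or p4)) and p3)
= not not (not p3 and p3)
= not p3 and p3
= False

False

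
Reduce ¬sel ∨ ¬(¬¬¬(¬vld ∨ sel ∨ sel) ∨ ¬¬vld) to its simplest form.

¬sel ∨ ¬vld

¬sel ∨ ¬(¬¬¬(¬vld ∨ sel ∨ sel) ∨ ¬¬vld)
= ¬sel ∨ ¬(¬¬¬(¬vld ∨ sel) ∨ ¬¬vld)
= ¬sel ∨ ¬(¬(¬vld ∨ sel) ∨ ¬¬vld)
= ¬sel ∨ (¬vld ∨ sel) ∧ ¬vld
= ¬sel ∨ ¬vld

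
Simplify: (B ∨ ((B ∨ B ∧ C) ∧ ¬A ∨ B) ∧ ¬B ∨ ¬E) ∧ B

B

(B ∨ ((B ∨ B ∧ C) ∧ ¬A ∨ B) ∧ ¬B ∨ ¬E) ∧ B
= (B ∨ (B ∧ ¬A ∨ B) ∧ ¬B ∨ ¬E) ∧ B   [absorption]
= (B ∨ B ∧ ¬B ∨ ¬E) ∧ B   [absorption]
= (B ∨ ¬E) ∧ B   [complement / identity]
= B   [absorption]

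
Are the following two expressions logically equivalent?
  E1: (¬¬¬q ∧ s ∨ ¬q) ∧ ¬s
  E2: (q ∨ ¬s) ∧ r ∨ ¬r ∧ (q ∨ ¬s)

E1: (¬¬¬q ∧ s ∨ ¬q) ∧ ¬s
    = (¬q ∧ s ∨ ¬q) ∧ ¬s   (double negation)
    = ¬q ∧ ¬s   (absorption)
E2: (q ∨ ¬s) ∧ r ∨ ¬r ∧ (q ∨ ¬s)
    = q ∨ ¬s   (distribution)
These differ: at q=1, r=0, s=0, E1 = 0 but E2 = 1.

No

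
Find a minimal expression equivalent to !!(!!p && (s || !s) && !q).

!!(!!p && (s || !s) && !q)
= !!(p && (s || !s) && !q)   — double negation
= !!(p && !q)   — complement / identity
= p && !q   — double negation

p && !q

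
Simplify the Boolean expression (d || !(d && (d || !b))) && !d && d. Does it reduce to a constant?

(d || !(d && (d || !b))) && !d && d
= (d || !d) && !d && d   — absorption
= !d && d   — complement / identity
= false   — complement

false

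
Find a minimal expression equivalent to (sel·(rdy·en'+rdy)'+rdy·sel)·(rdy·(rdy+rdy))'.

(sel·(rdy·en'+rdy)'+rdy·sel)·(rdy·(rdy+rdy))'
= (sel·rdy'+rdy·sel)·(rdy·(rdy+rdy))'   — absorption
= (sel·rdy'+rdy·sel)·(rdy·rdy)'   — idempotence
= (sel·rdy'+rdy·sel)·rdy'   — idempotence
= sel·rdy'   — distribution

sel·rdy'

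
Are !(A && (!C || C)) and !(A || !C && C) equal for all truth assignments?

E1: !(A && (!C || C))
    = !A
E2: !(A || !C && C)
    = !A
Both reduce to !A, so they are equivalent.

Yes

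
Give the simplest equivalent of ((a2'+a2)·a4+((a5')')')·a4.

((a2'+a2)·a4+((a5')')')·a4
= (a4+((a5')')')·a4
= (a4+a5')·a4
= a4

a4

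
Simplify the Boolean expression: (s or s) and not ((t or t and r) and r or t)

(s or s) and not ((t or t and r) and r or t)
= (s or s) and not (t and r or t)   (absorption)
= (s or s) and not t   (absorption)
= s and not t   (idempotence)

s and not t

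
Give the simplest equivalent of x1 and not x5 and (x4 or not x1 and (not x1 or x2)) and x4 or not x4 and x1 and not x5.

x1 and not x5

x1 and not x5 and (x4 or not x1 and (not x1 or x2)) and x4 or not x4 and x1 and not x5
= x1 and not x5 and (x4 or not x1) and x4 or not x4 and x1 and not x5   [absorption]
= x1 and not x5 and x4 or not x4 and x1 and not x5   [absorption]
= x1 and not x5   [distribution]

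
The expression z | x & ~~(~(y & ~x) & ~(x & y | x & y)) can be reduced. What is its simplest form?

z | x & ~~(~(y & ~x) & ~(x & y | x & y))
= z | x & ~(y & ~x | x & y | x & y)   — De Morgan
= z | x & ~(y & ~x | x & y)   — idempotence
= z | x & ~y   — distribution

z | x & ~y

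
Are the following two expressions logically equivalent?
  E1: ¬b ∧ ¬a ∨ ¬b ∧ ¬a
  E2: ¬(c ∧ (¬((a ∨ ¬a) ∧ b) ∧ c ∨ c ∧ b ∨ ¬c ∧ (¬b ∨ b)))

No

E1: ¬b ∧ ¬a ∨ ¬b ∧ ¬a
    = ¬b ∧ ¬a   [idempotence]
E2: ¬(c ∧ (¬((a ∨ ¬a) ∧ b) ∧ c ∨ c ∧ b ∨ ¬c ∧ (¬b ∨ b)))
    = ¬(c ∧ ((¬((a ∨ ¬a) ∧ b) ∨ b) ∧ c ∨ ¬c ∧ (¬b ∨ b)))   [distribution]
    = ¬(c ∧ ((¬b ∨ b) ∧ c ∨ ¬c ∧ (¬b ∨ b)))   [complement / identity]
    = ¬(c ∧ (¬b ∨ b))   [distribution]
    = ¬c   [complement / identity]
These differ: at a=1, b=0, c=0, E1 = 0 but E2 = 1.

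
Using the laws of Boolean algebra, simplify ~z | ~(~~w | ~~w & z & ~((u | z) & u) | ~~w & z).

~z | ~w

~z | ~(~~w | ~~w & z & ~((u | z) & u) | ~~w & z)
= ~z | ~(~~w | ~~w & z & ~u | ~~w & z)   — absorption
= ~z | ~(~~w | ~~w & z)   — absorption
= ~z | ~~~w   — absorption
= ~z | ~w   — double negation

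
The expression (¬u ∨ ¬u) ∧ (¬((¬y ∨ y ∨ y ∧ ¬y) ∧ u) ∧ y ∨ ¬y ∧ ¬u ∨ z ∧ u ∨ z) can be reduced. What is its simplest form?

¬u

(¬u ∨ ¬u) ∧ (¬((¬y ∨ y ∨ y ∧ ¬y) ∧ u) ∧ y ∨ ¬y ∧ ¬u ∨ z ∧ u ∨ z)
= (¬u ∨ ¬u) ∧ (¬((¬y ∨ y ∨ y ∧ ¬y) ∧ u) ∧ y ∨ ¬y ∧ ¬u ∨ z)
= (¬u ∨ ¬u) ∧ (¬((¬y ∨ y) ∧ u) ∧ y ∨ ¬y ∧ ¬u ∨ z)
= ¬u ∧ (¬((¬y ∨ y) ∧ u) ∧ y ∨ ¬y ∧ ¬u ∨ z)
= ¬u ∧ (¬u ∧ y ∨ ¬y ∧ ¬u ∨ z)
= ¬u ∧ (¬u ∨ z)
= ¬u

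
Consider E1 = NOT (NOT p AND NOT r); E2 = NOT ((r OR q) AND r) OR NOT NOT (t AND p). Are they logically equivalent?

E1: NOT (NOT p AND NOT r)
    = p OR r   — De Morgan
E2: NOT ((r OR q) AND r) OR NOT NOT (t AND p)
    = NOT ((r OR q) AND r) OR t AND p   — double negation
    = NOT r OR t AND p   — absorption
These differ: at p=0, q=0, r=1, t=0, E1 = 1 but E2 = 0.

No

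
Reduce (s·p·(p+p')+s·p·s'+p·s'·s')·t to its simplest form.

(s·p·(p+p')+s·p·s'+p·s'·s')·t
= (s·p·(p+p')+p·s')·t   [distribution]
= (s·p+p·s')·t   [complement / identity]
= p·t   [distribution]

p·t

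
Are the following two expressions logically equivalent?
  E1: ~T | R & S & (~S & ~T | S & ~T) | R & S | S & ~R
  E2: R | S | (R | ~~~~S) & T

E1: ~T | R & S & (~S & ~T | S & ~T) | R & S | S & ~R
    = ~T | R & S & ~T | R & S | S & ~R   (distribution)
    = ~T | R & S | S & ~R   (absorption)
    = ~T | S   (distribution)
E2: R | S | (R | ~~~~S) & T
    = R | S | (R | ~~S) & T   (double negation)
    = R | S | (R | S) & T   (double negation)
    = R | S   (absorption)
These differ: at R=0, S=0, T=0, E1 = 1 but E2 = 0.

No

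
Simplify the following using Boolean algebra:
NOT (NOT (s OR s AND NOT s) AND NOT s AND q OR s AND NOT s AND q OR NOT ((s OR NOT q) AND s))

s

NOT (NOT (s OR s AND NOT s) AND NOT s AND q OR s AND NOT s AND q OR NOT ((s OR NOT q) AND s))
= NOT (NOT s AND NOT s AND q OR s AND NOT s AND q OR NOT ((s OR NOT q) AND s))   [complement / identity]
= NOT (NOT s AND NOT s AND q OR s AND NOT s AND q OR NOT s)   [absorption]
= NOT (NOT s AND q OR NOT s)   [distribution]
= NOT NOT s   [absorption]
= s   [double negation]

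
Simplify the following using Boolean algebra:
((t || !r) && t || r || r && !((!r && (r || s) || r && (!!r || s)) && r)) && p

((t || !r) && t || r || r && !((!r && (r || s) || r && (!!r || s)) && r)) && p
= ((t || !r) && t || r || r && !((!r && (r || s) || r && (r || s)) && r)) && p
= ((t || !r) && t || r || r && !((r || s) && r)) && p
= ((t || !r) && t || r || r && !r) && p
= (t || r || r && !r) && p
= (t || r) && p

(t || r) && p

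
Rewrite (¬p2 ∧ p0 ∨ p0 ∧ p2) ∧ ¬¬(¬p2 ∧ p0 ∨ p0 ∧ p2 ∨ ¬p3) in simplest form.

(¬p2 ∧ p0 ∨ p0 ∧ p2) ∧ ¬¬(¬p2 ∧ p0 ∨ p0 ∧ p2 ∨ ¬p3)
= (¬p2 ∧ p0 ∨ p0 ∧ p2) ∧ (¬p2 ∧ p0 ∨ p0 ∧ p2 ∨ ¬p3)   — double negation
= ¬p2 ∧ p0 ∨ p0 ∧ p2   — absorption
= p0   — distribution

p0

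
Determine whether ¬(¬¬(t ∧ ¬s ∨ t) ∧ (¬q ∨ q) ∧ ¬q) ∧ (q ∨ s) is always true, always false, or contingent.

¬(¬¬(t ∧ ¬s ∨ t) ∧ (¬q ∨ q) ∧ ¬q) ∧ (q ∨ s)
= ¬(¬¬t ∧ (¬q ∨ q) ∧ ¬q) ∧ (q ∨ s)   [absorption]
= ¬(¬¬t ∧ ¬q) ∧ (q ∨ s)   [complement / identity]
= (¬t ∨ q) ∧ (q ∨ s)   [De Morgan]
= ¬t ∧ s ∨ q   [distribution]
This depends on q, s, t, so it is not a constant.

contingent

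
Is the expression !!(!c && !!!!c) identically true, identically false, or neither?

!!(!c && !!!!c)
= !!(!c && !!c)
= !!(!c && c)
= !c && c
= false

identically false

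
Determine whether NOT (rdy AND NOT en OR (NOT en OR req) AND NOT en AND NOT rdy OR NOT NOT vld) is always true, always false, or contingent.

NOT (rdy AND NOT en OR (NOT en OR req) AND NOT en AND NOT rdy OR NOT NOT vld)
= NOT (rdy AND NOT en OR NOT en AND NOT rdy OR NOT NOT vld)   (absorption)
= NOT (NOT en OR NOT NOT vld)   (distribution)
= en AND NOT vld   (De Morgan)
This depends on en, vld, so it is not a constant.

contingent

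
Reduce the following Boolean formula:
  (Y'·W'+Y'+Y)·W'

(Y'·W'+Y'+Y)·W'
= (Y'+Y)·W'   [absorption]
= W'   [complement / identity]

W'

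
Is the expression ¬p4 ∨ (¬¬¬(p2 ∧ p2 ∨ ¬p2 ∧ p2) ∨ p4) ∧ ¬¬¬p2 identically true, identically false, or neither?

¬p4 ∨ (¬¬¬(p2 ∧ p2 ∨ ¬p2 ∧ p2) ∨ p4) ∧ ¬¬¬p2
= ¬p4 ∨ (¬¬¬p2 ∨ p4) ∧ ¬¬¬p2   (distribution)
= ¬p4 ∨ ¬¬¬p2   (absorption)
= ¬p4 ∨ ¬p2   (double negation)
This depends on p2, p4, so it is not a constant.

neither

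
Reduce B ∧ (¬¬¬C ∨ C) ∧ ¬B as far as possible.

B ∧ (¬¬¬C ∨ C) ∧ ¬B
= B ∧ (¬C ∨ C) ∧ ¬B   (double negation)
= B ∧ ¬B   (complement / identity)
= False   (complement)

False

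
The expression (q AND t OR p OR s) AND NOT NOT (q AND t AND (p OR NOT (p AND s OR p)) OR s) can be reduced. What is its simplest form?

s OR q AND t

(q AND t OR p OR s) AND NOT NOT (q AND t AND (p OR NOT (p AND s OR p)) OR s)
= (q AND t OR p OR s) AND (q AND t AND (p OR NOT (p AND s OR p)) OR s)   (double negation)
= (q AND t OR p OR s) AND (q AND t AND (p OR NOT p) OR s)   (absorption)
= (q AND t OR p OR s) AND (q AND t OR s)   (complement / identity)
= s OR (q AND t OR p) AND q AND t   (distribution)
= s OR q AND t   (absorption)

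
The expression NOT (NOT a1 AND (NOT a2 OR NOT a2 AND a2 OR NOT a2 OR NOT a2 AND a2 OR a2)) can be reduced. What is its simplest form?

NOT (NOT a1 AND (NOT a2 OR NOT a2 AND a2 OR NOT a2 OR NOT a2 AND a2 OR a2))
= NOT (NOT a1 AND (NOT a2 OR NOT a2 AND a2 OR a2))   [idempotence]
= NOT (NOT a1 AND (NOT a2 OR a2))   [complement / identity]
= NOT NOT a1   [complement / identity]
= a1   [double negation]

a1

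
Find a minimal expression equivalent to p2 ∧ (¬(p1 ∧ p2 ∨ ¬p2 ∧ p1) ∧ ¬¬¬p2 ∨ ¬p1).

p2 ∧ ¬p1

p2 ∧ (¬(p1 ∧ p2 ∨ ¬p2 ∧ p1) ∧ ¬¬¬p2 ∨ ¬p1)
= p2 ∧ (¬(p1 ∧ p2 ∨ ¬p2 ∧ p1) ∧ ¬p2 ∨ ¬p1)   (double negation)
= p2 ∧ (¬p1 ∧ ¬p2 ∨ ¬p1)   (distribution)
= p2 ∧ ¬p1   (absorption)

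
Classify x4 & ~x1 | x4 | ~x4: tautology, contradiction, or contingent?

tautology

x4 & ~x1 | x4 | ~x4
= x4 | ~x4   [absorption]
= 1   [complement]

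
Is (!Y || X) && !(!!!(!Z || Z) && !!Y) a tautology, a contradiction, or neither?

neither

(!Y || X) && !(!!!(!Z || Z) && !!Y)
= (!Y || X) && (!!(!Z || Z) || !Y)   (De Morgan)
= (!Y || X) && (!Z || Z || !Y)   (double negation)
= !Y || X && (!Z || Z)   (distribution)
= !Y || X   (complement / identity)
This depends on X, Y, so it is not a constant.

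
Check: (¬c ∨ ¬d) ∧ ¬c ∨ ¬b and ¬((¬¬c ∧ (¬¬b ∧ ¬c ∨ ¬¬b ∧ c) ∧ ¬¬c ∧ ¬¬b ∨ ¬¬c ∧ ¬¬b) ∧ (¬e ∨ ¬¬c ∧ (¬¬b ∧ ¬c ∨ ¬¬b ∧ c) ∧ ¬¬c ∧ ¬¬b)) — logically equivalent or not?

Yes

E1: (¬c ∨ ¬d) ∧ ¬c ∨ ¬b
    = ¬c ∨ ¬b   — absorption
E2: ¬((¬¬c ∧ (¬¬b ∧ ¬c ∨ ¬¬b ∧ c) ∧ ¬¬c ∧ ¬¬b ∨ ¬¬c ∧ ¬¬b) ∧ (¬e ∨ ¬¬c ∧ (¬¬b ∧ ¬c ∨ ¬¬b ∧ c) ∧ ¬¬c ∧ ¬¬b))
    = ¬(¬¬c ∧ ¬¬b ∧ ¬e ∨ ¬¬c ∧ (¬¬b ∧ ¬c ∨ ¬¬b ∧ c) ∧ ¬¬c ∧ ¬¬b)   — distribution
    = ¬(¬¬c ∧ ¬¬b ∧ ¬e ∨ ¬¬c ∧ ¬¬b ∧ ¬¬c ∧ ¬¬b)   — distribution
    = ¬(¬¬c ∧ ¬¬b ∧ ¬e ∨ ¬¬c ∧ ¬¬b)   — idempotence
    = ¬(¬¬c ∧ ¬¬b)   — absorption
    = ¬c ∨ ¬b   — De Morgan
Both reduce to ¬c ∨ ¬b, so they are equivalent.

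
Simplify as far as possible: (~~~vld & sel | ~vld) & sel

~vld & sel

(~~~vld & sel | ~vld) & sel
= (~vld & sel | ~vld) & sel   (double negation)
= ~vld & sel   (absorption)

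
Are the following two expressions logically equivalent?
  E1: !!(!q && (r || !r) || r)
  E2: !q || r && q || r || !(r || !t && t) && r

Yes

E1: !!(!q && (r || !r) || r)
    = !!(!q || r)
    = !q || r
E2: !q || r && q || r || !(r || !t && t) && r
    = !q || r && q || r || !r && r
    = !q || r && q || r
    = !q || r
Both reduce to !q || r, so they are equivalent.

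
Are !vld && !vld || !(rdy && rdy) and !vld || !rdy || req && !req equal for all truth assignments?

E1: !vld && !vld || !(rdy && rdy)
    = !vld && !vld || !rdy   (idempotence)
    = !vld || !rdy   (idempotence)
E2: !vld || !rdy || req && !req
    = !vld || !rdy   (complement / identity)
Both reduce to !vld || !rdy, so they are equivalent.

Yes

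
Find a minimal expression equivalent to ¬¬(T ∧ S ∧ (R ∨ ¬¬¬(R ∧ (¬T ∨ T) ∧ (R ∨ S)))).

¬¬(T ∧ S ∧ (R ∨ ¬¬¬(R ∧ (¬T ∨ T) ∧ (R ∨ S))))
= ¬¬(T ∧ S ∧ (R ∨ ¬¬¬(R ∧ (R ∨ S))))
= ¬¬(T ∧ S ∧ (R ∨ ¬(R ∧ (R ∨ S))))
= ¬¬(T ∧ S ∧ (R ∨ ¬R))
= ¬¬(T ∧ S)
= T ∧ S

T ∧ S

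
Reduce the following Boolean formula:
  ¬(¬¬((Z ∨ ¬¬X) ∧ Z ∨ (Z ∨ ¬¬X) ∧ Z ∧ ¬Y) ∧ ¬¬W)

¬Z ∨ ¬W

¬(¬¬((Z ∨ ¬¬X) ∧ Z ∨ (Z ∨ ¬¬X) ∧ Z ∧ ¬Y) ∧ ¬¬W)
= ¬(¬¬((Z ∨ ¬¬X) ∧ Z) ∧ ¬¬W)   — absorption
= ¬(¬¬((Z ∨ X) ∧ Z) ∧ ¬¬W)   — double negation
= ¬(¬¬Z ∧ ¬¬W)   — absorption
= ¬Z ∨ ¬W   — De Morgan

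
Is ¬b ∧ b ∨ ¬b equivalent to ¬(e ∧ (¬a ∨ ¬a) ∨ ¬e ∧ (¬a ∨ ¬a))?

No

E1: ¬b ∧ b ∨ ¬b
    = ¬b   — complement / identity
E2: ¬(e ∧ (¬a ∨ ¬a) ∨ ¬e ∧ (¬a ∨ ¬a))
    = ¬(¬a ∨ ¬a)   — distribution
    = ¬¬a   — idempotence
    = a   — double negation
These differ: at a=1, b=1, e=0, E1 = 0 but E2 = 1.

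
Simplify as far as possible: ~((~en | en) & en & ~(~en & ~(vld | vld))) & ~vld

~en & ~vld

~((~en | en) & en & ~(~en & ~(vld | vld))) & ~vld
= ~((~en | en) & en & (en | vld | vld)) & ~vld   (De Morgan)
= ~(en & (en | vld | vld)) & ~vld   (complement / identity)
= ~(en & (en | vld)) & ~vld   (idempotence)
= ~en & ~vld   (absorption)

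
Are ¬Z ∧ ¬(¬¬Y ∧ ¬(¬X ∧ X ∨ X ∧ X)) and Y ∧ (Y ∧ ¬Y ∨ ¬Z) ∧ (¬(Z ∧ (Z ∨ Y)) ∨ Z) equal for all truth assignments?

E1: ¬Z ∧ ¬(¬¬Y ∧ ¬(¬X ∧ X ∨ X ∧ X))
    = ¬Z ∧ (¬Y ∨ ¬X ∧ X ∨ X ∧ X)   (De Morgan)
    = ¬Z ∧ (¬Y ∨ X)   (distribution)
E2: Y ∧ (Y ∧ ¬Y ∨ ¬Z) ∧ (¬(Z ∧ (Z ∨ Y)) ∨ Z)
    = Y ∧ ¬Z ∧ (¬(Z ∧ (Z ∨ Y)) ∨ Z)   (complement / identity)
    = Y ∧ ¬Z ∧ (¬Z ∨ Z)   (absorption)
    = Y ∧ ¬Z   (complement / identity)
These differ: at X=0, Y=0, Z=0, E1 = 1 but E2 = 0.

No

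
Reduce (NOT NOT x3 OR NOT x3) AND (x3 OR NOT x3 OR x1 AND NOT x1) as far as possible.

TRUE

(NOT NOT x3 OR NOT x3) AND (x3 OR NOT x3 OR x1 AND NOT x1)
= (NOT NOT x3 OR NOT x3) AND (x3 OR NOT x3)   (complement / identity)
= (x3 OR NOT x3) AND (x3 OR NOT x3)   (double negation)
= x3 OR NOT x3   (complement / identity)
= TRUE   (complement)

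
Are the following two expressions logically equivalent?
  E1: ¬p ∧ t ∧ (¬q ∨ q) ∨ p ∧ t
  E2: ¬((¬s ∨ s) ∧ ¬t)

E1: ¬p ∧ t ∧ (¬q ∨ q) ∨ p ∧ t
    = ¬p ∧ t ∨ p ∧ t   [complement / identity]
    = t   [distribution]
E2: ¬((¬s ∨ s) ∧ ¬t)
    = ¬¬t   [complement / identity]
    = t   [double negation]
Both reduce to t, so they are equivalent.

Yes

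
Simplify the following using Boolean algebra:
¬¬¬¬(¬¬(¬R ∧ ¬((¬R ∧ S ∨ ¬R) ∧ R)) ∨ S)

¬¬¬¬(¬¬(¬R ∧ ¬((¬R ∧ S ∨ ¬R) ∧ R)) ∨ S)
= ¬¬(¬¬(¬R ∧ ¬((¬R ∧ S ∨ ¬R) ∧ R)) ∨ S)   (double negation)
= ¬¬(¬¬(¬R ∧ ¬(¬R ∧ R)) ∨ S)   (absorption)
= ¬¬(¬R ∧ ¬(¬R ∧ R)) ∨ S   (double negation)
= ¬(R ∨ ¬R ∧ R) ∨ S   (De Morgan)
= ¬R ∨ S   (complement / identity)

¬R ∨ S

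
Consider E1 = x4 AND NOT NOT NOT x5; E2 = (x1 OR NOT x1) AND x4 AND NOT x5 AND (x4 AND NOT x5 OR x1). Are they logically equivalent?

Yes

E1: x4 AND NOT NOT NOT x5
    = x4 AND NOT x5   (double negation)
E2: (x1 OR NOT x1) AND x4 AND NOT x5 AND (x4 AND NOT x5 OR x1)
    = x4 AND NOT x5 AND (x4 AND NOT x5 OR x1)   (complement / identity)
    = x4 AND NOT x5   (absorption)
Both reduce to x4 AND NOT x5, so they are equivalent.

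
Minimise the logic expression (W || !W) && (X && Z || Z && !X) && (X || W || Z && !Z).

(W || !W) && (X && Z || Z && !X) && (X || W || Z && !Z)
= (W || !W) && Z && (X || W || Z && !Z)
= (W || !W) && Z && (X || W)
= Z && (X || W)

Z && (X || W)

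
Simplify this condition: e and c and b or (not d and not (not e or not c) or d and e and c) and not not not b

e and c and b or (not d and not (not e or not c) or d and e and c) and not not not b
= e and c and b or (not d and e and c or d and e and c) and not not not b
= e and c and b or e and c and not not not b
= e and c and b or e and c and not b
= e and c

e and c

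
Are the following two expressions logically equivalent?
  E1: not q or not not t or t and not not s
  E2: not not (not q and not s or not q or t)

Yes

E1: not q or not not t or t and not not s
    = not q or not not t or t and s
    = not q or t or t and s
    = not q or t
E2: not not (not q and not s or not q or t)
    = not q and not s or not q or t
    = not q or t
Both reduce to not q or t, so they are equivalent.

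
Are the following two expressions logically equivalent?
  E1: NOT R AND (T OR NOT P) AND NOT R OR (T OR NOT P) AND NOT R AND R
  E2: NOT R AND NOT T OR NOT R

No

E1: NOT R AND (T OR NOT P) AND NOT R OR (T OR NOT P) AND NOT R AND R
    = (T OR NOT P) AND NOT R   [distribution]
E2: NOT R AND NOT T OR NOT R
    = NOT R   [absorption]
These differ: at P=1, R=0, T=0, E1 = 0 but E2 = 1.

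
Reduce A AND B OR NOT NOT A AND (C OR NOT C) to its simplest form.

A

A AND B OR NOT NOT A AND (C OR NOT C)
= A AND B OR NOT NOT A   (complement / identity)
= A AND B OR A   (double negation)
= A   (absorption)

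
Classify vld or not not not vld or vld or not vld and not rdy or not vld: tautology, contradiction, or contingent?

vld or not not not vld or vld or not vld and not rdy or not vld
= vld or not vld or vld or not vld and not rdy or not vld
= vld or not vld or vld or not vld
= vld or not vld
= True

tautology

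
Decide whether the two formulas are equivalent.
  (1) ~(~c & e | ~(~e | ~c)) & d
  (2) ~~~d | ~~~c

No

E1: ~(~c & e | ~(~e | ~c)) & d
    = ~(~c & e | e & c) & d   — De Morgan
    = ~e & d   — distribution
E2: ~~~d | ~~~c
    = ~~~d | ~c   — double negation
    = ~d | ~c   — double negation
These differ: at c=0, d=0, e=1, E1 = 0 but E2 = 1.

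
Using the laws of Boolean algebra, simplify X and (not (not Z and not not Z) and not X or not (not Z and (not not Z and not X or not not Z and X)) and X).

X and (not (not Z and not not Z) and not X or not (not Z and (not not Z and not X or not not Z and X)) and X)
= X and (not (not Z and not not Z) and not X or not (not Z and not not Z) and X)
= X and (not X or X) and not (not Z and not not Z)
= X and not (not Z and not not Z)
= X and (Z or not Z)
= X

X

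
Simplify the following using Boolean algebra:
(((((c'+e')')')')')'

c·e

(((((c'+e')')')')')'
= (((c'+e')')')'   [double negation]
= ((c·e)')'   [De Morgan]
= c·e   [double negation]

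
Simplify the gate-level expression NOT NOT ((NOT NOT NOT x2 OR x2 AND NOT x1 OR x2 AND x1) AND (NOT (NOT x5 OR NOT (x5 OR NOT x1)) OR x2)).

NOT NOT ((NOT NOT NOT x2 OR x2 AND NOT x1 OR x2 AND x1) AND (NOT (NOT x5 OR NOT (x5 OR NOT x1)) OR x2))
= NOT NOT ((NOT NOT NOT x2 OR x2) AND (NOT (NOT x5 OR NOT (x5 OR NOT x1)) OR x2))   (distribution)
= (NOT NOT NOT x2 OR x2) AND (NOT (NOT x5 OR NOT (x5 OR NOT x1)) OR x2)   (double negation)
= (NOT NOT NOT x2 OR x2) AND (x5 AND (x5 OR NOT x1) OR x2)   (De Morgan)
= (NOT x2 OR x2) AND (x5 AND (x5 OR NOT x1) OR x2)   (double negation)
= (NOT x2 OR x2) AND (x5 OR x2)   (absorption)
= x5 OR x2   (complement / identity)

x5 OR x2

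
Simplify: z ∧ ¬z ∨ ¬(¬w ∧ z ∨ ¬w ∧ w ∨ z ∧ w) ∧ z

False

z ∧ ¬z ∨ ¬(¬w ∧ z ∨ ¬w ∧ w ∨ z ∧ w) ∧ z
= z ∧ ¬z ∨ ¬(¬w ∧ z ∨ z ∧ w) ∧ z
= z ∧ ¬z ∨ ¬z ∧ z
= z ∧ ¬z
= False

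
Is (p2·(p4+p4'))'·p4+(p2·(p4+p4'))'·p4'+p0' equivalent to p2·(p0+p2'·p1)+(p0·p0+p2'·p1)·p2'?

No

E1: (p2·(p4+p4'))'·p4+(p2·(p4+p4'))'·p4'+p0'
    = (p2·(p4+p4'))'+p0'
    = p2'+p0'
E2: p2·(p0+p2'·p1)+(p0·p0+p2'·p1)·p2'
    = p2·(p0+p2'·p1)+(p0+p2'·p1)·p2'
    = p0+p2'·p1
These differ: at p0=0, p1=0, p2=1, p4=0, E1 = 1 but E2 = 0.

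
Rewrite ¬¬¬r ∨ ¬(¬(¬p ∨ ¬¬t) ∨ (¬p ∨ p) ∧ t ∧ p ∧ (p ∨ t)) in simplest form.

¬¬¬r ∨ ¬(¬(¬p ∨ ¬¬t) ∨ (¬p ∨ p) ∧ t ∧ p ∧ (p ∨ t))
= ¬¬¬r ∨ ¬(¬(¬p ∨ ¬¬t) ∨ t ∧ p ∧ (p ∨ t))   [complement / identity]
= ¬¬¬r ∨ ¬(p ∧ ¬t ∨ t ∧ p ∧ (p ∨ t))   [De Morgan]
= ¬¬¬r ∨ ¬(p ∧ ¬t ∨ t ∧ p)   [absorption]
= ¬¬¬r ∨ ¬p   [distribution]
= ¬r ∨ ¬p   [double negation]

¬r ∨ ¬p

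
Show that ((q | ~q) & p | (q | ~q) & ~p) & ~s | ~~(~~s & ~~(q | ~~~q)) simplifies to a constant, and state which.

((q | ~q) & p | (q | ~q) & ~p) & ~s | ~~(~~s & ~~(q | ~~~q))
= (q | ~q) & ~s | ~~(~~s & ~~(q | ~~~q))
= (q | ~q) & ~s | ~(~s | ~(q | ~~~q))
= (q | ~q) & ~s | ~(~s | ~(q | ~q))
= (q | ~q) & ~s | s & (q | ~q)
= q | ~q
= 1

1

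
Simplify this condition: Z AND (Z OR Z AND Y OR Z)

Z AND (Z OR Z AND Y OR Z)
= Z AND (Z OR Z)   (absorption)
= Z AND Z   (idempotence)
= Z   (idempotence)

Z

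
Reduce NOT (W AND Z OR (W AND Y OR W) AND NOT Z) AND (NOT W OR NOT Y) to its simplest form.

NOT W

NOT (W AND Z OR (W AND Y OR W) AND NOT Z) AND (NOT W OR NOT Y)
= NOT (W AND Z OR W AND NOT Z) AND (NOT W OR NOT Y)
= NOT W AND (NOT W OR NOT Y)
= NOT W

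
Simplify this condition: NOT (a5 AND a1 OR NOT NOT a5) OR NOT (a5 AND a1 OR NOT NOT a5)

NOT a5

NOT (a5 AND a1 OR NOT NOT a5) OR NOT (a5 AND a1 OR NOT NOT a5)
= NOT (a5 AND a1 OR NOT NOT a5)
= NOT (a5 AND a1 OR a5)
= NOT a5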